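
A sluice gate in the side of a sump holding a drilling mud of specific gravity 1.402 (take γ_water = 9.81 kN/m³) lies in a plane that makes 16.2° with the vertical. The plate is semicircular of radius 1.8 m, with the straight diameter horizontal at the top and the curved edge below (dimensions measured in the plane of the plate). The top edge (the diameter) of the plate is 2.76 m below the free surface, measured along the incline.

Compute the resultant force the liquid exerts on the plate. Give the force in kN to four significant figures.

γ = 1.402 × 9.81 = 13.75362 kN/m³.
The plate makes 16.2° with the vertical, i.e. θ = 90° − 16.2° = 73.8° to the horizontal. Measuring y along the incline from the free-surface line, vertical depth h = y·sinθ with sinθ = 0.960294.
The centroid of a semicircle lies 4r/(3π) = 0.763944 m from the diameter, here below the top edge, so y_c = 2.76 + 0.763944 = 3.52394 m and h_c = 3.52394 × 0.960294 = 3.38402 m.
A = πr²/2 = π × 1.8²/2 = 5.08938 m².
Resultant F = γ·h_c·A = 13.75362 × 3.38402 × 5.08938 = 236.873 kN.

F ≈ 236.9 kN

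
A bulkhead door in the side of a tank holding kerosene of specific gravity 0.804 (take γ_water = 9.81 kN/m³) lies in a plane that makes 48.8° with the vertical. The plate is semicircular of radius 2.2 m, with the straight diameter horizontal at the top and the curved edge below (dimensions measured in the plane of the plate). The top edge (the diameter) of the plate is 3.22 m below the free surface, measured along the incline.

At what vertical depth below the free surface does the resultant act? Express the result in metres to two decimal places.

h_p = 2.79 m

γ = 0.804 × 9.81 = 7.88724 kN/m³.
The plate makes 48.8° with the vertical, i.e. θ = 90° − 48.8° = 41.2° to the horizontal. Measuring y along the incline from the free-surface line, vertical depth h = y·sinθ with sinθ = 0.658689.
The centroid of a semicircle lies 4r/(3π) = 0.933709 m from the diameter, here below the top edge, so y_c = 3.22 + 0.933709 = 4.15371 m and h_c = 4.15371 × 0.658689 = 2.736 m.
A = πr²/2 = π × 2.2²/2 = 7.60265 m².
Resultant F = γ·h_c·A = 7.88724 × 2.736 × 7.60265 = 164.061 kN.
I_c = (π/8 − 8/(9π))·r⁴ = 0.109757 × 2.2⁴ = 2.57112 m⁴.
Centre of pressure: y_p = y_c + I_c/(y_c·A) = 4.15371 + 2.57112/(4.15371 × 7.60265) = 4.15371 + 0.0814181 = 4.23513 m along the plane.
Vertically, h_p = y_p·sinθ = 4.23513 × 0.658689 = 2.78963 m.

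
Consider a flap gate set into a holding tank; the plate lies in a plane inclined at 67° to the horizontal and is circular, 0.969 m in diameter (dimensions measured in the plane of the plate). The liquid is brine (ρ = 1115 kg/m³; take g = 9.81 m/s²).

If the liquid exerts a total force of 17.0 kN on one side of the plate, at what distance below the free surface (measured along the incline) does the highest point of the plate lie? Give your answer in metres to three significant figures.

y_top ≈ 1.81 m

γ = ρg = 1115 × 9.81 / 1000 = 10.93815 kN/m³.
A = π(0.4845)² = 0.737458 m².
From F = γ·h_c·A, the centroid depth is h_c = 17.0/(10.93815 × 0.737458) = 2.1075 m.
Let θ = 67° be the plate's angle to the horizontal; measure y along the incline from where the plane meets the free surface. Vertical depth h = y·sinθ with sinθ = 0.920505.
Along the incline, y_c = h_c/sinθ = 2.1075/0.920505 = 2.2895 m.
The centroid is at the centre, 0.4845 m below the top of the plate, so the highest point sits at y_top = 2.2895 − 0.4845 = 1.805 m along the incline.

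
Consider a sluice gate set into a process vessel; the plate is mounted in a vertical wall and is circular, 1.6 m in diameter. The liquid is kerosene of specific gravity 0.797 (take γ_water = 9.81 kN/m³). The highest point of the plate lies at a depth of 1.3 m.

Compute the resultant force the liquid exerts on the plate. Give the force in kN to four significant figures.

γ = 0.797 × 9.81 = 7.81857 kN/m³.
The centroid is at the centre, 0.8 m below the top of the plate, so the centroid depth is h_c = 1.3 + 0.8 = 2.1 m.
A = π(0.8)² = 2.01062 m².
Resultant F = γ·h_c·A = 7.81857 × 2.1 × 2.01062 = 33.0124 kN.

F ≈ 33.01 kN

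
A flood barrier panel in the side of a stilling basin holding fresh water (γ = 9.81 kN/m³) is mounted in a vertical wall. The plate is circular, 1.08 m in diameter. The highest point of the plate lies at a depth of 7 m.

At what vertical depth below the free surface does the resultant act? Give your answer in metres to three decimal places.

h_p = 7.550 m

γ = 9.81 kN/m³.
The centroid is at the centre, 0.54 m below the top of the plate, so the centroid depth is h_c = 7 + 0.54 = 7.54 m.
A = π(0.54)² = 0.916088 m².
Resultant F = γ·h_c·A = 9.81 × 7.54 × 0.916088 = 67.7606 kN.
I_c = πr⁴/4 = π × 0.54⁴/4 = 0.0667828 m⁴.
Centre of pressure: y_p = y_c + I_c/(y_c·A) = 7.54 + 0.0667828/(7.54 × 0.916088) = 7.54 + 0.00966843 = 7.54967 m along the plane.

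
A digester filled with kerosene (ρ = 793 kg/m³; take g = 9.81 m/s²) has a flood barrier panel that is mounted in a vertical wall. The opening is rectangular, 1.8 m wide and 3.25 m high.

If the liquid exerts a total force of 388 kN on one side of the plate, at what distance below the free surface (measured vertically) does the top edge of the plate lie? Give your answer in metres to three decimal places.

γ = ρg = 793 × 9.81 / 1000 = 7.77933 kN/m³.
A = 1.8 × 3.25 = 5.85 m².
From F = γ·h_c·A, the centroid depth is h_c = 388/(7.77933 × 5.85) = 8.52577 m.
The centroid lies 3.25/2 = 1.625 m below the top edge, so the top edge sits at h_top = 8.52577 − 1.625 = 6.90077 m below the surface.

d_top ≈ 6.901 m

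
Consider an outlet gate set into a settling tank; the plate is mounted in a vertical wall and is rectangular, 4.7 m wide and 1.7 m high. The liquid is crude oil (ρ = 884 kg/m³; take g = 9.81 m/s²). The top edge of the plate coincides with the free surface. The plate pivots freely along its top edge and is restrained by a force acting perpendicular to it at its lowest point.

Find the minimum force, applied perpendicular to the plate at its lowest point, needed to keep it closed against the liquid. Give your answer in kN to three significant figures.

P ≈ 39.3 kN

γ = ρg = 884 × 9.81 / 1000 = 8.67204 kN/m³.
The centroid lies 1.7/2 = 0.85 m below the top edge, so the centroid depth is h_c = 0.85 m.
A = 4.7 × 1.7 = 7.99 m².
Resultant F = γ·h_c·A = 8.67204 × 0.85 × 7.99 = 58.8962 kN.
I_c = b·h³/12 = 4.7 × 1.7³/12 = 1.92426 m⁴.
Centre of pressure: y_p = y_c + I_c/(y_c·A) = 0.85 + 1.92426/(0.85 × 7.99) = 0.85 + 0.283334 = 1.13333 m along the plane.
The resultant acts 0.85 + 0.283334 = 1.13333 m (along the plate) below the hinge at the top edge, so the moment about the hinge is M = F × 1.13333 = 58.8962 × 1.13333 = 66.7488 kN·m.
A normal force at the bottom, 1.7 m from the hinge, must supply this moment: P = 66.7488/1.7 = 39.264 kN.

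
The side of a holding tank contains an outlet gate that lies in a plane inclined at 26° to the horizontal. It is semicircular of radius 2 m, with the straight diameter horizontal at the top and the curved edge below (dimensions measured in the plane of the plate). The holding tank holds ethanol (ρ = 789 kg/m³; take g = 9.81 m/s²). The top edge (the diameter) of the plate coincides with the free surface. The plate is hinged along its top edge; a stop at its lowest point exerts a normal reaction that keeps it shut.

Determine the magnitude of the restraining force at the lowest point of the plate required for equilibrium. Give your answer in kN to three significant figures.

γ = ρg = 789 × 9.81 / 1000 = 7.74009 kN/m³.
Let θ = 26° be the plate's angle to the horizontal; measure y along the incline from where the plane meets the free surface. Vertical depth h = y·sinθ with sinθ = 0.438371.
The centroid of a semicircle lies 4r/(3π) = 0.848826 m from the diameter, here below the top edge, so y_c = 0.848826 m and h_c = 0.848826 × 0.438371 = 0.372101 m.
A = πr²/2 = π × 2²/2 = 6.28319 m².
Resultant F = γ·h_c·A = 7.74009 × 0.372101 × 6.28319 = 18.0962 kN.
I_c = (π/8 − 8/(9π))·r⁴ = 0.109757 × 2⁴ = 1.75611 m⁴.
Centre of pressure: y_p = y_c + I_c/(y_c·A) = 0.848826 + 1.75611/(0.848826 × 6.28319) = 0.848826 + 0.329271 = 1.1781 m along the plane.
The resultant acts 0.848826 + 0.329271 = 1.1781 m (along the plate) below the hinge at the top edge, so the moment about the hinge is M = F × 1.1781 = 18.0962 × 1.1781 = 21.3191 kN·m.
A normal force at the bottom, 2 m from the hinge, must supply this moment: P = 21.3191/2 = 10.6595 kN.

P ≈ 10.7 kN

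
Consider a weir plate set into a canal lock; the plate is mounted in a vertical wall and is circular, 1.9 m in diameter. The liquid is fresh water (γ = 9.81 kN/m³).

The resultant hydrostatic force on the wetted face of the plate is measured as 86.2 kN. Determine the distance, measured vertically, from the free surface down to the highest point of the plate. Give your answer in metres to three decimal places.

γ = 9.81 kN/m³.
A = π(0.95)² = 2.83529 m².
From F = γ·h_c·A, the centroid depth is h_c = 86.2/(9.81 × 2.83529) = 3.09914 m.
The centroid is at the centre, 0.95 m below the top of the plate, so the highest point sits at h_top = 3.09914 − 0.95 = 2.14914 m below the surface.

d_top ≈ 2.149 m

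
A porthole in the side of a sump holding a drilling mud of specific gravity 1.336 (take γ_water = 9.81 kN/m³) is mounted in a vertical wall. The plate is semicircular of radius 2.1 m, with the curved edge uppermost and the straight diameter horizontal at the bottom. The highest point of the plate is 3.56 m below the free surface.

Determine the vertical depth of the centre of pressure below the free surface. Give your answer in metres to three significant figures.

γ = 1.336 × 9.81 = 13.10616 kN/m³.
The centroid lies 4r/(3π) = 0.891268 m above the diameter, so r − 4r/(3π) = 2.1 − 0.891268 = 1.20873 m below the topmost point, so the centroid depth is h_c = 3.56 + 1.20873 = 4.76873 m.
A = πr²/2 = π × 2.1²/2 = 6.92721 m².
Resultant F = γ·h_c·A = 13.10616 × 4.76873 × 6.92721 = 432.949 kN.
I_c = (π/8 − 8/(9π))·r⁴ = 0.109757 × 2.1⁴ = 2.13457 m⁴.
Centre of pressure: y_p = y_c + I_c/(y_c·A) = 4.76873 + 2.13457/(4.76873 × 6.92721) = 4.76873 + 0.0646174 = 4.83335 m along the plane.

h_p = 4.83 m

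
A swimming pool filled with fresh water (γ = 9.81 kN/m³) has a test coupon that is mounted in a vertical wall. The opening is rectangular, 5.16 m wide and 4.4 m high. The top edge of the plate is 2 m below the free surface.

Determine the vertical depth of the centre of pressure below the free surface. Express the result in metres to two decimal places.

h_p = 4.58 m

γ = 9.81 kN/m³.
The centroid lies 4.4/2 = 2.2 m below the top edge, so the centroid depth is h_c = 2 + 2.2 = 4.2 m.
A = 5.16 × 4.4 = 22.704 m².
Resultant F = γ·h_c·A = 9.81 × 4.2 × 22.704 = 935.45 kN.
I_c = b·h³/12 = 5.16 × 4.4³/12 = 36.6291 m⁴.
Centre of pressure: y_p = y_c + I_c/(y_c·A) = 4.2 + 36.6291/(4.2 × 22.704) = 4.2 + 0.384127 = 4.58413 m along the plane.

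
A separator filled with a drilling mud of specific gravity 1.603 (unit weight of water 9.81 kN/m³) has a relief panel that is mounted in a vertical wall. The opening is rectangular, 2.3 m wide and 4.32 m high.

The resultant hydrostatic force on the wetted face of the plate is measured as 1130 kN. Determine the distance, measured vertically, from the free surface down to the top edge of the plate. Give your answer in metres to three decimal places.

d_top ≈ 5.072 m

γ = 1.603 × 9.81 = 15.72543 kN/m³.
A = 2.3 × 4.32 = 9.936 m².
From F = γ·h_c·A, the centroid depth is h_c = 1130/(15.72543 × 9.936) = 7.2321 m.
The centroid lies 4.32/2 = 2.16 m below the top edge, so the top edge sits at h_top = 7.2321 − 2.16 = 5.0721 m below the surface.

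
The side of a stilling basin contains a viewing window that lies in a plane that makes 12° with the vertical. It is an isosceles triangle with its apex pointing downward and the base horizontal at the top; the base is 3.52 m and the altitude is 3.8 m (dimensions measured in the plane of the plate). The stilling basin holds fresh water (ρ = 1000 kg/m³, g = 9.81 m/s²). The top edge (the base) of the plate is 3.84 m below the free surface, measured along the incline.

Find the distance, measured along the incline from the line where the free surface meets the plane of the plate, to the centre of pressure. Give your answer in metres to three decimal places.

γ = ρg = 1000 × 9.81 = 9810 N/m³ = 9.81 kN/m³.
The plate makes 12° with the vertical, i.e. θ = 90° − 12° = 78° to the horizontal. Measuring y along the incline from the free-surface line, vertical depth h = y·sinθ with sinθ = 0.978148.
With the apex down, the centroid sits h/3 = 3.8/3 = 1.26667 m below the base (the top edge), so y_c = 3.84 + 1.26667 = 5.10667 m and h_c = 5.10667 × 0.978148 = 4.99508 m.
A = ½ × 3.52 × 3.8 = 6.688 m².
Resultant F = γ·h_c·A = 9.81 × 4.99508 × 6.688 = 327.724 kN.
I_c = b·h³/36 = 3.52 × 3.8³/36 = 5.36526 m⁴.
Centre of pressure: y_p = y_c + I_c/(y_c·A) = 5.10667 + 5.36526/(5.10667 × 6.688) = 5.10667 + 0.157093 = 5.26376 m along the plane.

y_p = 5.264 m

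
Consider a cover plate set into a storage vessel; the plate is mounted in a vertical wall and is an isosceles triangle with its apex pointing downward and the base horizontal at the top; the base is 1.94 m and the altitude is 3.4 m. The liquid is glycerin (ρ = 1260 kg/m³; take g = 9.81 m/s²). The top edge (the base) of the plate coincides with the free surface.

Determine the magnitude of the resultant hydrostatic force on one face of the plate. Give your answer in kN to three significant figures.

γ = ρg = 1260 × 9.81 / 1000 = 12.3606 kN/m³.
With the apex down, the centroid sits h/3 = 3.4/3 = 1.13333 m below the base (the top edge), so the centroid depth is h_c = 1.13333 m.
A = ½ × 1.94 × 3.4 = 3.298 m².
Resultant F = γ·h_c·A = 12.3606 × 1.13333 × 3.298 = 46.2005 kN.

F ≈ 46.2 kN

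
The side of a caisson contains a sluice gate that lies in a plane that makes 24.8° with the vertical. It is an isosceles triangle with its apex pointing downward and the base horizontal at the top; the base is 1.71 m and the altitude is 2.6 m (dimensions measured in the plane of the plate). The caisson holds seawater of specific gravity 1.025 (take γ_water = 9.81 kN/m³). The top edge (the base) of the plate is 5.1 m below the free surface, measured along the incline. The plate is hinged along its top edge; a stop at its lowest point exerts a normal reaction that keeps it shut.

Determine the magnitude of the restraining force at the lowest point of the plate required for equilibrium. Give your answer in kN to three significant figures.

γ = 1.025 × 9.81 = 10.05525 kN/m³.
The plate makes 24.8° with the vertical, i.e. θ = 90° − 24.8° = 65.2° to the horizontal. Measuring y along the incline from the free-surface line, vertical depth h = y·sinθ with sinθ = 0.907777.
With the apex down, the centroid sits h/3 = 2.6/3 = 0.866667 m below the base (the top edge), so y_c = 5.1 + 0.866667 = 5.96667 m and h_c = 5.96667 × 0.907777 = 5.41641 m.
A = ½ × 1.71 × 2.6 = 2.223 m².
Resultant F = γ·h_c·A = 10.05525 × 5.41641 × 2.223 = 121.072 kN.
I_c = b·h³/36 = 1.71 × 2.6³/36 = 0.83486 m⁴.
Centre of pressure: y_p = y_c + I_c/(y_c·A) = 5.96667 + 0.83486/(5.96667 × 2.223) = 5.96667 + 0.0629422 = 6.02961 m along the plane.
The resultant acts 0.866667 + 0.0629422 = 0.929609 m (along the plate) below the hinge at the top edge, so the moment about the hinge is M = F × 0.929609 = 121.072 × 0.929609 = 112.55 kN·m.
A normal force at the bottom, 2.6 m from the hinge, must supply this moment: P = 112.55/2.6 = 43.2885 kN.

P ≈ 43.3 kN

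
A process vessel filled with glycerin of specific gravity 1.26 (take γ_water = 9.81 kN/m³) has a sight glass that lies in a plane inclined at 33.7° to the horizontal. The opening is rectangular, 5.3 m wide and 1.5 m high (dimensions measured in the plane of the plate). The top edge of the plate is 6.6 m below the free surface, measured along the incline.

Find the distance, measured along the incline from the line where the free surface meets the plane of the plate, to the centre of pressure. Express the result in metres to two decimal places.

y_p = 7.38 m

γ = 1.26 × 9.81 = 12.3606 kN/m³.
Let θ = 33.7° be the plate's angle to the horizontal; measure y along the incline from where the plane meets the free surface. Vertical depth h = y·sinθ with sinθ = 0.554844.
The centroid lies 1.5/2 = 0.75 m below the top edge, so y_c = 6.6 + 0.75 = 7.35 m and h_c = 7.35 × 0.554844 = 4.0781 m.
A = 5.3 × 1.5 = 7.95 m².
Resultant F = γ·h_c·A = 12.3606 × 4.0781 × 7.95 = 400.742 kN.
I_c = b·h³/12 = 5.3 × 1.5³/12 = 1.49062 m⁴.
Centre of pressure: y_p = y_c + I_c/(y_c·A) = 7.35 + 1.49062/(7.35 × 7.95) = 7.35 + 0.0255101 = 7.37551 m along the plane.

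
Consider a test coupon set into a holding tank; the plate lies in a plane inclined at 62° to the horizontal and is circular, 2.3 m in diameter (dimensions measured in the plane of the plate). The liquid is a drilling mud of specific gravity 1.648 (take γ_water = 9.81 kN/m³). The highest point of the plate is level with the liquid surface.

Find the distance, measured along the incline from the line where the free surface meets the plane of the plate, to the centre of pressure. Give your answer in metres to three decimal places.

γ = 1.648 × 9.81 = 16.16688 kN/m³.
Let θ = 62° be the plate's angle to the horizontal; measure y along the incline from where the plane meets the free surface. Vertical depth h = y·sinθ with sinθ = 0.882948.
The centroid is at the centre, 1.15 m below the top of the plate, so y_c = 1.15 m and h_c = 1.15 × 0.882948 = 1.01539 m.
A = π(1.15)² = 4.15476 m².
Resultant F = γ·h_c·A = 16.16688 × 1.01539 × 4.15476 = 68.2032 kN.
I_c = πr⁴/4 = π × 1.15⁴/4 = 1.37367 m⁴.
Centre of pressure: y_p = y_c + I_c/(y_c·A) = 1.15 + 1.37367/(1.15 × 4.15476) = 1.15 + 0.287501 = 1.4375 m along the plane.

y_p = 1.438 m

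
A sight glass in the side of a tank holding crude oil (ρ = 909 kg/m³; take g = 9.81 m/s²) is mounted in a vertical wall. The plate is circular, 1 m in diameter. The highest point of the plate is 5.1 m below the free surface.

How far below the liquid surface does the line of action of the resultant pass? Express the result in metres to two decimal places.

h_p = 5.61 m

γ = ρg = 909 × 9.81 / 1000 = 8.91729 kN/m³.
The centroid is at the centre, 0.5 m below the top of the plate, so the centroid depth is h_c = 5.1 + 0.5 = 5.6 m.
A = π(0.5)² = 0.785398 m².
Resultant F = γ·h_c·A = 8.91729 × 5.6 × 0.785398 = 39.2203 kN.
I_c = πr⁴/4 = π × 0.5⁴/4 = 0.0490874 m⁴.
Centre of pressure: y_p = y_c + I_c/(y_c·A) = 5.6 + 0.0490874/(5.6 × 0.785398) = 5.6 + 0.0111607 = 5.61116 m along the plane.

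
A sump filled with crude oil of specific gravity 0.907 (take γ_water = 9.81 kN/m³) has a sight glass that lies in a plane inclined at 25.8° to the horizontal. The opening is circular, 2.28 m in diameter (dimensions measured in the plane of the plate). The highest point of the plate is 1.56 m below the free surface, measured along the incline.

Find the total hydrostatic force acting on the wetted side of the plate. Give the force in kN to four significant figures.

γ = 0.907 × 9.81 = 8.89767 kN/m³.
Let θ = 25.8° be the plate's angle to the horizontal; measure y along the incline from where the plane meets the free surface. Vertical depth h = y·sinθ with sinθ = 0.435231.
The centroid is at the centre, 1.14 m below the top of the plate, so y_c = 1.56 + 1.14 = 2.7 m and h_c = 2.7 × 0.435231 = 1.17512 m.
A = π(1.14)² = 4.08281 m².
Resultant F = γ·h_c·A = 8.89767 × 1.17512 × 4.08281 = 42.6892 kN.

F ≈ 42.69 kN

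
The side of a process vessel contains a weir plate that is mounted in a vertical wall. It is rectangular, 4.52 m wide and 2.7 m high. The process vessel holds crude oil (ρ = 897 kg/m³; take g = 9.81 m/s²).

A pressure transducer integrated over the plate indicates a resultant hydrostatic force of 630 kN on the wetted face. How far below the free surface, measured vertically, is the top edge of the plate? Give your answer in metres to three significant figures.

γ = ρg = 897 × 9.81 / 1000 = 8.79957 kN/m³.
A = 4.52 × 2.7 = 12.204 m².
From F = γ·h_c·A, the centroid depth is h_c = 630/(8.79957 × 12.204) = 5.86647 m.
The centroid lies 2.7/2 = 1.35 m below the top edge, so the top edge sits at h_top = 5.86647 − 1.35 = 4.51647 m below the surface.

d_top ≈ 4.52 m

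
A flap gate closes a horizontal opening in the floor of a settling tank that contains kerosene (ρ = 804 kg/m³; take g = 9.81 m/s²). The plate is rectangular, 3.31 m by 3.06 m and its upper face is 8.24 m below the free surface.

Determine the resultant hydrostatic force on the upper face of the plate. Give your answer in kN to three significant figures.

γ = ρg = 804 × 9.81 / 1000 = 7.88724 kN/m³.
The plate is horizontal, so pressure is uniform at p = γ·h = 7.88724 × 8.24 = 64.9909 kN/m².
A = 3.31 × 3.06 = 10.1286 m².
F = p·A = 64.9909 × 10.1286 = 658.267 kN.

F ≈ 658 kN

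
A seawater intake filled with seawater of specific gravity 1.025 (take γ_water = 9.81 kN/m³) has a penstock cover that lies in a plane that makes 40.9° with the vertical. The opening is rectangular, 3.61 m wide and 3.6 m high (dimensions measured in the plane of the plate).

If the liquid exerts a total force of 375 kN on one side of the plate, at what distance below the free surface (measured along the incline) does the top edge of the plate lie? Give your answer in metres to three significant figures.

γ = 1.025 × 9.81 = 10.05525 kN/m³.
A = 3.61 × 3.6 = 12.996 m².
From F = γ·h_c·A, the centroid depth is h_c = 375/(10.05525 × 12.996) = 2.86965 m.
The plate makes 40.9° with the vertical, i.e. θ = 90° − 40.9° = 49.1° to the horizontal. Measuring y along the incline from the free-surface line, vertical depth h = y·sinθ with sinθ = 0.755853.
Along the incline, y_c = h_c/sinθ = 2.86965/0.755853 = 3.79657 m.
The centroid lies 3.6/2 = 1.8 m below the top edge, so the top edge sits at y_top = 3.79657 − 1.8 = 1.99657 m along the incline.

y_top ≈ 2.00 m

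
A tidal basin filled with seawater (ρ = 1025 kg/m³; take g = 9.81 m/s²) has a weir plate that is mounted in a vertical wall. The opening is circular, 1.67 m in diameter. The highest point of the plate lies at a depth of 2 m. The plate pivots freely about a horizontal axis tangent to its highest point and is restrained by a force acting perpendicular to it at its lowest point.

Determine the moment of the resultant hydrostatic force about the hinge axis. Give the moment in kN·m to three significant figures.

γ = ρg = 1025 × 9.81 / 1000 = 10.05525 kN/m³.
The centroid is at the centre, 0.835 m below the top of the plate, so the centroid depth is h_c = 2 + 0.835 = 2.835 m.
A = π(0.835)² = 2.1904 m².
Resultant F = γ·h_c·A = 10.05525 × 2.835 × 2.1904 = 62.4409 kN.
I_c = πr⁴/4 = π × 0.835⁴/4 = 0.3818 m⁴.
Centre of pressure: y_p = y_c + I_c/(y_c·A) = 2.835 + 0.3818/(2.835 × 2.1904) = 2.835 + 0.0614836 = 2.89648 m along the plane.
The resultant acts 0.835 + 0.0614836 = 0.896484 m (along the plate) below the hinge at the top edge, so the moment about the hinge is M = F × 0.896484 = 62.4409 × 0.896484 = 55.9773 kN·m.

M ≈ 56.0 kN·m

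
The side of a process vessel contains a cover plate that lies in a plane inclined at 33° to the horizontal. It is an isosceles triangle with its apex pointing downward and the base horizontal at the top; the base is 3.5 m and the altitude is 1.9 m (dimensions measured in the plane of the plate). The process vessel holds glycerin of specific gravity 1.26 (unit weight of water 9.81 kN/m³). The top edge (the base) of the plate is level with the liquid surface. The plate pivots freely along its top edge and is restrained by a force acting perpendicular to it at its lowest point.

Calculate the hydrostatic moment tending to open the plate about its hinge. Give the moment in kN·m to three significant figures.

γ = 1.26 × 9.81 = 12.3606 kN/m³.
Let θ = 33° be the plate's angle to the horizontal; measure y along the incline from where the plane meets the free surface. Vertical depth h = y·sinθ with sinθ = 0.544639.
With the apex down, the centroid sits h/3 = 1.9/3 = 0.633333 m below the base (the top edge), so y_c = 0.633333 m and h_c = 0.633333 × 0.544639 = 0.344938 m.
A = ½ × 3.5 × 1.9 = 3.325 m².
Resultant F = γ·h_c·A = 12.3606 × 0.344938 × 3.325 = 14.1766 kN.
I_c = b·h³/36 = 3.5 × 1.9³/36 = 0.666847 m⁴.
Centre of pressure: y_p = y_c + I_c/(y_c·A) = 0.633333 + 0.666847/(0.633333 × 3.325) = 0.633333 + 0.316667 = 0.95 m along the plane.
The resultant acts 0.633333 + 0.316667 = 0.95 m (along the plate) below the hinge at the top edge, so the moment about the hinge is M = F × 0.95 = 14.1766 × 0.95 = 13.4678 kN·m.

M ≈ 13.5 kN·m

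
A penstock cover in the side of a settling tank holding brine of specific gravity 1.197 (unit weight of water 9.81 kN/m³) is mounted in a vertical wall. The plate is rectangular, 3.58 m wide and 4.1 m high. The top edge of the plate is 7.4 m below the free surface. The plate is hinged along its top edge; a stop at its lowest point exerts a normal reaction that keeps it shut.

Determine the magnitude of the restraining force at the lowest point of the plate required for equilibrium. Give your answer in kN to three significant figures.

γ = 1.197 × 9.81 = 11.74257 kN/m³.
The centroid lies 4.1/2 = 2.05 m below the top edge, so the centroid depth is h_c = 7.4 + 2.05 = 9.45 m.
A = 3.58 × 4.1 = 14.678 m².
Resultant F = γ·h_c·A = 11.74257 × 9.45 × 14.678 = 1628.78 kN.
I_c = b·h³/12 = 3.58 × 4.1³/12 = 20.5614 m⁴.
Centre of pressure: y_p = y_c + I_c/(y_c·A) = 9.45 + 20.5614/(9.45 × 14.678) = 9.45 + 0.148236 = 9.59824 m along the plane.
The resultant acts 2.05 + 0.148236 = 2.19824 m (along the plate) below the hinge at the top edge, so the moment about the hinge is M = F × 2.19824 = 1628.78 × 2.19824 = 3580.45 kN·m.
A normal force at the bottom, 4.1 m from the hinge, must supply this moment: P = 3580.45/4.1 = 873.28 kN.

P ≈ 873 kN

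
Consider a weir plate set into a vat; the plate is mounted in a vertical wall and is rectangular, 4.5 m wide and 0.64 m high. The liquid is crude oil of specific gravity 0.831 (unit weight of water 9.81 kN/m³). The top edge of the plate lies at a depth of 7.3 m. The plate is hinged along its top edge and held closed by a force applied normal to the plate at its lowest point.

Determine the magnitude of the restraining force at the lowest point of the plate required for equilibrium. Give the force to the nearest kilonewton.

γ = 0.831 × 9.81 = 8.15211 kN/m³.
The centroid lies 0.64/2 = 0.32 m below the top edge, so the centroid depth is h_c = 7.3 + 0.32 = 7.62 m.
A = 4.5 × 0.64 = 2.88 m².
Resultant F = γ·h_c·A = 8.15211 × 7.62 × 2.88 = 178.903 kN.
I_c = b·h³/12 = 4.5 × 0.64³/12 = 0.098304 m⁴.
Centre of pressure: y_p = y_c + I_c/(y_c·A) = 7.62 + 0.098304/(7.62 × 2.88) = 7.62 + 0.00447944 = 7.62448 m along the plane.
The resultant acts 0.32 + 0.00447944 = 0.324479 m (along the plate) below the hinge at the top edge, so the moment about the hinge is M = F × 0.324479 = 178.903 × 0.324479 = 58.0503 kN·m.
A normal force at the bottom, 0.64 m from the hinge, must supply this moment: P = 58.0503/0.64 = 90.7036 kN.

P ≈ 91 kN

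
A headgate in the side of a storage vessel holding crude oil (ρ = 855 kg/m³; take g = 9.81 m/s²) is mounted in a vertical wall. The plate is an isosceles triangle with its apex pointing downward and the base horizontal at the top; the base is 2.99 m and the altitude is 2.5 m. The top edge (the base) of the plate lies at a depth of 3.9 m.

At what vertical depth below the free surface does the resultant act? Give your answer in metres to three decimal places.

γ = ρg = 855 × 9.81 / 1000 = 8.38755 kN/m³.
With the apex down, the centroid sits h/3 = 2.5/3 = 0.833333 m below the base (the top edge), so the centroid depth is h_c = 3.9 + 0.833333 = 4.73333 m.
A = ½ × 2.99 × 2.5 = 3.7375 m².
Resultant F = γ·h_c·A = 8.38755 × 4.73333 × 3.7375 = 148.383 kN.
I_c = b·h³/36 = 2.99 × 2.5³/36 = 1.29774 m⁴.
Centre of pressure: y_p = y_c + I_c/(y_c·A) = 4.73333 + 1.29774/(4.73333 × 3.7375) = 4.73333 + 0.0733567 = 4.80669 m along the plane.

h_p = 4.807 m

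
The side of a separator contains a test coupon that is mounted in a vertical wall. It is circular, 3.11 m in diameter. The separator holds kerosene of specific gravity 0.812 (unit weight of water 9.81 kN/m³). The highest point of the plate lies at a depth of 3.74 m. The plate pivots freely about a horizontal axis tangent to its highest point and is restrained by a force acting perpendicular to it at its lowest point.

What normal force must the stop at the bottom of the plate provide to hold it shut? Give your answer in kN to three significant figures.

P ≈ 172 kN

γ = 0.812 × 9.81 = 7.96572 kN/m³.
The centroid is at the centre, 1.555 m below the top of the plate, so the centroid depth is h_c = 3.74 + 1.555 = 5.295 m.
A = π(1.555)² = 7.59645 m².
Resultant F = γ·h_c·A = 7.96572 × 5.295 × 7.59645 = 320.407 kN.
I_c = πr⁴/4 = π × 1.555⁴/4 = 4.5921 m⁴.
Centre of pressure: y_p = y_c + I_c/(y_c·A) = 5.295 + 4.5921/(5.295 × 7.59645) = 5.295 + 0.114165 = 5.40916 m along the plane.
The resultant acts 1.555 + 0.114165 = 1.66917 m (along the plate) below the hinge at the top edge, so the moment about the hinge is M = F × 1.66917 = 320.407 × 1.66917 = 534.814 kN·m.
A normal force at the bottom, 3.11 m from the hinge, must supply this moment: P = 534.814/3.11 = 171.966 kN.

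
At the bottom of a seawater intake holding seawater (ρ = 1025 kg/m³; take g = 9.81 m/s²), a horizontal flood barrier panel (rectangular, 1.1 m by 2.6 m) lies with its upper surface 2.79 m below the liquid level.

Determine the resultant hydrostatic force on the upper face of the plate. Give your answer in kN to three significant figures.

F ≈ 80.2 kN

γ = ρg = 1025 × 9.81 / 1000 = 10.05525 kN/m³.
The plate is horizontal, so pressure is uniform at p = γ·h = 10.05525 × 2.79 = 28.0541 kN/m².
A = 1.1 × 2.6 = 2.86 m².
F = p·A = 28.0541 × 2.86 = 80.2347 kN.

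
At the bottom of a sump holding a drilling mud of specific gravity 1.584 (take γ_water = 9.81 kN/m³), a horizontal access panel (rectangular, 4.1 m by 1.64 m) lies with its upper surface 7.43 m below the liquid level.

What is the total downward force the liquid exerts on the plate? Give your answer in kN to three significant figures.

γ = 1.584 × 9.81 = 15.53904 kN/m³.
The plate is horizontal, so pressure is uniform at p = γ·h = 15.53904 × 7.43 = 115.455 kN/m².
A = 4.1 × 1.64 = 6.724 m².
F = p·A = 115.455 × 6.724 = 776.319 kN.

F ≈ 776 kN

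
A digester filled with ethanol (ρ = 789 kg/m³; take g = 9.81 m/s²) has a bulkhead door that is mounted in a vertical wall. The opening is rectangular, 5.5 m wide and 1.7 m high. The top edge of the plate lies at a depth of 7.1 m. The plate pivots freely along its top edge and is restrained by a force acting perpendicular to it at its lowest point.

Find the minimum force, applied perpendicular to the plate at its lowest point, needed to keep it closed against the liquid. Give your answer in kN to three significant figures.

P ≈ 298 kN

γ = ρg = 789 × 9.81 / 1000 = 7.74009 kN/m³.
The centroid lies 1.7/2 = 0.85 m below the top edge, so the centroid depth is h_c = 7.1 + 0.85 = 7.95 m.
A = 5.5 × 1.7 = 9.35 m².
Resultant F = γ·h_c·A = 7.74009 × 7.95 × 9.35 = 575.34 kN.
I_c = b·h³/12 = 5.5 × 1.7³/12 = 2.25179 m⁴.
Centre of pressure: y_p = y_c + I_c/(y_c·A) = 7.95 + 2.25179/(7.95 × 9.35) = 7.95 + 0.0302935 = 7.98029 m along the plane.
The resultant acts 0.85 + 0.0302935 = 0.880293 m (along the plate) below the hinge at the top edge, so the moment about the hinge is M = F × 0.880293 = 575.34 × 0.880293 = 506.468 kN·m.
A normal force at the bottom, 1.7 m from the hinge, must supply this moment: P = 506.468/1.7 = 297.922 kN.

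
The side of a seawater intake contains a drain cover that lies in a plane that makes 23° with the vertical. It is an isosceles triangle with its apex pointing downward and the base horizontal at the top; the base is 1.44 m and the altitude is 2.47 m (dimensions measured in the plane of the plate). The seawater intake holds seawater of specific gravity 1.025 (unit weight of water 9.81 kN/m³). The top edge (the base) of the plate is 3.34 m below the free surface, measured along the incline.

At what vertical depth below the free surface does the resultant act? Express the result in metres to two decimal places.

γ = 1.025 × 9.81 = 10.05525 kN/m³.
The plate makes 23° with the vertical, i.e. θ = 90° − 23° = 67° to the horizontal. Measuring y along the incline from the free-surface line, vertical depth h = y·sinθ with sinθ = 0.920505.
With the apex down, the centroid sits h/3 = 2.47/3 = 0.823333 m below the base (the top edge), so y_c = 3.34 + 0.823333 = 4.16333 m and h_c = 4.16333 × 0.920505 = 3.83237 m.
A = ½ × 1.44 × 2.47 = 1.7784 m².
Resultant F = γ·h_c·A = 10.05525 × 3.83237 × 1.7784 = 68.5314 kN.
I_c = b·h³/36 = 1.44 × 2.47³/36 = 0.602769 m⁴.
Centre of pressure: y_p = y_c + I_c/(y_c·A) = 4.16333 + 0.602769/(4.16333 × 1.7784) = 4.16333 + 0.0814105 = 4.24474 m along the plane.
Vertically, h_p = y_p·sinθ = 4.24474 × 0.920505 = 3.9073 m.

h_p = 3.91 m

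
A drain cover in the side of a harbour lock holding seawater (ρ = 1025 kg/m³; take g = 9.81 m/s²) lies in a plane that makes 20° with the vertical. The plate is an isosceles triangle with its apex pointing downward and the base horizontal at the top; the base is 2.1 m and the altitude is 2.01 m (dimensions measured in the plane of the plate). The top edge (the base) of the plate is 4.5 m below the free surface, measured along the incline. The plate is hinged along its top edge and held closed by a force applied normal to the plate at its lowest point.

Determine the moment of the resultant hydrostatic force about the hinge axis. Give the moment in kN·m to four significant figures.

M ≈ 73.55 kN·m

γ = ρg = 1025 × 9.81 / 1000 = 10.05525 kN/m³.
The plate makes 20° with the vertical, i.e. θ = 90° − 20° = 70° to the horizontal. Measuring y along the incline from the free-surface line, vertical depth h = y·sinθ with sinθ = 0.939693.
With the apex down, the centroid sits h/3 = 2.01/3 = 0.67 m below the base (the top edge), so y_c = 4.5 + 0.67 = 5.17 m and h_c = 5.17 × 0.939693 = 4.85821 m.
A = ½ × 2.1 × 2.01 = 2.1105 m².
Resultant F = γ·h_c·A = 10.05525 × 4.85821 × 2.1105 = 103.099 kN.
I_c = b·h³/36 = 2.1 × 2.01³/36 = 0.473702 m⁴.
Centre of pressure: y_p = y_c + I_c/(y_c·A) = 5.17 + 0.473702/(5.17 × 2.1105) = 5.17 + 0.043414 = 5.21341 m along the plane.
The resultant acts 0.67 + 0.043414 = 0.713414 m (along the plate) below the hinge at the top edge, so the moment about the hinge is M = F × 0.713414 = 103.099 × 0.713414 = 73.5523 kN·m.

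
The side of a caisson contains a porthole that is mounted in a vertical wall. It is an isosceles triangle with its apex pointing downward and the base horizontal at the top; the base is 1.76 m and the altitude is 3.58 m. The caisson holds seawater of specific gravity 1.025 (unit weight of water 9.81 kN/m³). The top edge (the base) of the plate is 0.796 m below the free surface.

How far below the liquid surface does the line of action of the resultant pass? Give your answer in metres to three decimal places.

γ = 1.025 × 9.81 = 10.05525 kN/m³.
With the apex down, the centroid sits h/3 = 3.58/3 = 1.19333 m below the base (the top edge), so the centroid depth is h_c = 0.796 + 1.19333 = 1.98933 m.
A = ½ × 1.76 × 3.58 = 3.1504 m².
Resultant F = γ·h_c·A = 10.05525 × 1.98933 × 3.1504 = 63.0181 kN.
I_c = b·h³/36 = 1.76 × 3.58³/36 = 2.24315 m⁴.
Centre of pressure: y_p = y_c + I_c/(y_c·A) = 1.98933 + 2.24315/(1.98933 × 3.1504) = 1.98933 + 0.35792 = 2.34725 m along the plane.

h_p = 2.347 m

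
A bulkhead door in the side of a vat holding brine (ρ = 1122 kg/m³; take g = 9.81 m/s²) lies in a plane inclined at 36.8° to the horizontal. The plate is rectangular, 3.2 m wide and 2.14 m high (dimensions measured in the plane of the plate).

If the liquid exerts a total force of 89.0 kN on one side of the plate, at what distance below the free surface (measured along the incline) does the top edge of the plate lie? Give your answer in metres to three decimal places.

y_top ≈ 0.901 m

γ = ρg = 1122 × 9.81 / 1000 = 11.00682 kN/m³.
A = 3.2 × 2.14 = 6.848 m².
From F = γ·h_c·A, the centroid depth is h_c = 89.0/(11.00682 × 6.848) = 1.18077 m.
Let θ = 36.8° be the plate's angle to the horizontal; measure y along the incline from where the plane meets the free surface. Vertical depth h = y·sinθ with sinθ = 0.599024.
Along the incline, y_c = h_c/sinθ = 1.18077/0.599024 = 1.97116 m.
The centroid lies 2.14/2 = 1.07 m below the top edge, so the top edge sits at y_top = 1.97116 − 1.07 = 0.90116 m along the incline.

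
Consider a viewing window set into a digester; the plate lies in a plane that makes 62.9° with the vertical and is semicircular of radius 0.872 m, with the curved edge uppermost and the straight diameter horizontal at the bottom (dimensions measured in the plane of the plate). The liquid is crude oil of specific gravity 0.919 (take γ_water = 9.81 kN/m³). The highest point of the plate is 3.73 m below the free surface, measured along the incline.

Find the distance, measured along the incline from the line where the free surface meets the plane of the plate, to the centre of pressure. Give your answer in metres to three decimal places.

γ = 0.919 × 9.81 = 9.01539 kN/m³.
The plate makes 62.9° with the vertical, i.e. θ = 90° − 62.9° = 27.1° to the horizontal. Measuring y along the incline from the free-surface line, vertical depth h = y·sinθ with sinθ = 0.455545.
The centroid lies 4r/(3π) = 0.370088 m above the diameter, so r − 4r/(3π) = 0.872 − 0.370088 = 0.501912 m below the topmost point, so y_c = 3.73 + 0.501912 = 4.23191 m and h_c = 4.23191 × 0.455545 = 1.92783 m.
A = πr²/2 = π × 0.872²/2 = 1.19441 m².
Resultant F = γ·h_c·A = 9.01539 × 1.92783 × 1.19441 = 20.759 kN.
I_c = (π/8 − 8/(9π))·r⁴ = 0.109757 × 0.872⁴ = 0.0634597 m⁴.
Centre of pressure: y_p = y_c + I_c/(y_c·A) = 4.23191 + 0.0634597/(4.23191 × 1.19441) = 4.23191 + 0.0125548 = 4.24446 m along the plane.

y_p = 4.244 m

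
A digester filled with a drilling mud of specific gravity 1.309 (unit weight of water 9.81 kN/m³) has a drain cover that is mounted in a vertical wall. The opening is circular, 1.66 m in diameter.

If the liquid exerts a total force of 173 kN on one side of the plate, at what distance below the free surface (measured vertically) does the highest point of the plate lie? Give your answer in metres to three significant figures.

γ = 1.309 × 9.81 = 12.84129 kN/m³.
A = π(0.83)² = 2.16424 m².
From F = γ·h_c·A, the centroid depth is h_c = 173/(12.84129 × 2.16424) = 6.22489 m.
The centroid is at the centre, 0.83 m below the top of the plate, so the highest point sits at h_top = 6.22489 − 0.83 = 5.39489 m below the surface.

d_top ≈ 5.39 m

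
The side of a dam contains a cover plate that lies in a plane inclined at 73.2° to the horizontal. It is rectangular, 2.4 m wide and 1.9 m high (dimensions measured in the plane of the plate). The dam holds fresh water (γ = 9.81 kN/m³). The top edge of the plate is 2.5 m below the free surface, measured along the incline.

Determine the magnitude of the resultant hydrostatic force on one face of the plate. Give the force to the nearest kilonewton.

γ = 9.81 kN/m³.
Let θ = 73.2° be the plate's angle to the horizontal; measure y along the incline from where the plane meets the free surface. Vertical depth h = y·sinθ with sinθ = 0.957319.
The centroid lies 1.9/2 = 0.95 m below the top edge, so y_c = 2.5 + 0.95 = 3.45 m and h_c = 3.45 × 0.957319 = 3.30275 m.
A = 2.4 × 1.9 = 4.56 m².
Resultant F = γ·h_c·A = 9.81 × 3.30275 × 4.56 = 147.744 kN.

F ≈ 148 kN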